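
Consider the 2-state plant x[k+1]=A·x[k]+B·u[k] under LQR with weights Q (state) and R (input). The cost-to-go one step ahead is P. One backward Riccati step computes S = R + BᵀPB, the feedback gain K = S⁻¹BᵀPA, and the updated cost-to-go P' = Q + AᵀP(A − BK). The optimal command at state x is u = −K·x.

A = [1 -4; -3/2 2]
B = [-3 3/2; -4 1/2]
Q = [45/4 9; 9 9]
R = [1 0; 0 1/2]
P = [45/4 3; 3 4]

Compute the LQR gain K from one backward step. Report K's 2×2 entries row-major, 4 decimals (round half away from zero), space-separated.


0.5022 -0.8459 1.5765 -4.1237

BᵀP = [-45.7500 -25.0000; 18.3750 6.5000]
S = R + BᵀPB = [1 0; 0 1/2] + [237.2500 -81.1250; -81.1250 30.8125] = [238.2500 -81.1250; -81.1250 31.3125]
BᵀPA = [-8.2500 133.0000; 8.6250 -60.5000]
K = S⁻¹·BᵀPA = [0.5022 -0.8459; 1.5765 -4.1237]
A−BK = [0.1418 -0.3521; -0.2796 0.6782]
AᵀP(A−BK) = [1.7958 -4.4116; -4.4116 11.0201]
P' = Q + AᵀP(A−BK) = [13.0458 4.5884; 4.5884 20.0201]
tr(P') = 33.0659


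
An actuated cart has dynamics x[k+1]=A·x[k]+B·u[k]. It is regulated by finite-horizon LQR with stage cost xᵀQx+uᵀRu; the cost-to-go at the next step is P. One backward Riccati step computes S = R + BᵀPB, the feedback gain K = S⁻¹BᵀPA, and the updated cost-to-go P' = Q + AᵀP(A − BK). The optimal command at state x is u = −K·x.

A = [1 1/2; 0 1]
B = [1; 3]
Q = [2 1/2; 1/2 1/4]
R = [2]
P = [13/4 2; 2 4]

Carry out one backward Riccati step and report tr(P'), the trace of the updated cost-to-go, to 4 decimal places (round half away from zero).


4.1913

BᵀP = [9.2500 14.0000]
S = R + BᵀPB = [2] + [51.2500] = [53.2500]
BᵀPA = [9.2500 18.6250]
K = S⁻¹·BᵀPA = [0.1737 0.3498]
A−BK = [0.8263 0.1502; -0.5211 -0.0493]
AᵀP(A−BK) = [1.6432 0.3897; 0.3897 0.2981]
P' = Q + AᵀP(A−BK) = [3.6432 0.8897; 0.8897 0.5481]
tr(P') = 4.1913


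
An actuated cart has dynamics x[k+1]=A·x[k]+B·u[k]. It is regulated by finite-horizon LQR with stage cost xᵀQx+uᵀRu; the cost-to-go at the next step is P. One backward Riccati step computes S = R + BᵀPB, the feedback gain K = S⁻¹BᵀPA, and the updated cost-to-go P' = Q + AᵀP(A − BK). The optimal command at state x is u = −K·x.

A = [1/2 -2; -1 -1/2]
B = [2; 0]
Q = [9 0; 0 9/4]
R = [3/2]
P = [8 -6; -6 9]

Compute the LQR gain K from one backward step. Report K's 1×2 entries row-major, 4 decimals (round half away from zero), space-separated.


BᵀP = [16.0000 -12.0000]
S = R + BᵀPB = [3/2] + [32.0000] = [33.5000]
BᵀPA = [20.0000 -26.0000]
K = S⁻¹·BᵀPA = [0.5970 -0.7761]
A−BK = [-0.6940 -0.4478; -1.0000 -0.5000]
AᵀP(A−BK) = [5.0597 1.5224; 1.5224 2.0709]
P' = Q + AᵀP(A−BK) = [14.0597 1.5224; 1.5224 4.3209]
tr(P') = 18.3806

0.5970 -0.7761


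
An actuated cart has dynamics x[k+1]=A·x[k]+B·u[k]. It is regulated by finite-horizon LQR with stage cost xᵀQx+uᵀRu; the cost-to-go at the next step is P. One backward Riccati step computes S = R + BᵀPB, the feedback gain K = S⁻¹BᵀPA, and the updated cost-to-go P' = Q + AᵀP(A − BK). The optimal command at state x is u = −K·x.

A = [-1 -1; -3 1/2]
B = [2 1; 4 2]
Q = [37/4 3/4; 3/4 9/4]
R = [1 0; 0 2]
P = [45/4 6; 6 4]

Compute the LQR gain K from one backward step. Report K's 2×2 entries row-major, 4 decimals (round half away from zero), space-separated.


BᵀP = [46.5000 28.0000; 23.2500 14.0000]
S = R + BᵀPB = [1 0; 0 2] + [205.0000 102.5000; 102.5000 51.2500] = [206.0000 102.5000; 102.5000 53.2500]
BᵀPA = [-130.5000 -32.5000; -65.2500 -16.2500]
K = S⁻¹·BᵀPA = [-0.5634 -0.1403; -0.1409 -0.0351]
A−BK = [0.2677 -0.6843; -0.4647 1.1314]
AᵀP(A−BK) = [0.5343 -0.3497; -0.3497 1.1198]
P' = Q + AᵀP(A−BK) = [9.7843 0.4003; 0.4003 3.3698]
tr(P') = 13.1541

-0.5634 -0.1403 -0.1409 -0.0351


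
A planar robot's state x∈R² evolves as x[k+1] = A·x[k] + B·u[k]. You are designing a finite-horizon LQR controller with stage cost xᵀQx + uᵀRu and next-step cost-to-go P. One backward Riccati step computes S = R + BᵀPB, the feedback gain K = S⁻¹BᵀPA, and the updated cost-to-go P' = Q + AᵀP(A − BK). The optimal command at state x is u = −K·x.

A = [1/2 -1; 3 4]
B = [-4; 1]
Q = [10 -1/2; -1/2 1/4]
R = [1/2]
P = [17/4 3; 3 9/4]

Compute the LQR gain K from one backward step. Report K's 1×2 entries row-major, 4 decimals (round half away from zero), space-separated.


BᵀP = [-14.0000 -9.7500]
S = R + BᵀPB = [1/2] + [46.2500] = [46.7500]
BᵀPA = [-36.2500 -25.0000]
K = S⁻¹·BᵀPA = [-0.7754 -0.5348]
A−BK = [-2.6016 -3.1390; 3.7754 4.5348]
AᵀP(A−BK) = [2.2042 2.4900; 2.4900 2.8810]
P' = Q + AᵀP(A−BK) = [12.2042 1.9900; 1.9900 3.1310]
tr(P') = 15.3352

-0.7754 -0.5348


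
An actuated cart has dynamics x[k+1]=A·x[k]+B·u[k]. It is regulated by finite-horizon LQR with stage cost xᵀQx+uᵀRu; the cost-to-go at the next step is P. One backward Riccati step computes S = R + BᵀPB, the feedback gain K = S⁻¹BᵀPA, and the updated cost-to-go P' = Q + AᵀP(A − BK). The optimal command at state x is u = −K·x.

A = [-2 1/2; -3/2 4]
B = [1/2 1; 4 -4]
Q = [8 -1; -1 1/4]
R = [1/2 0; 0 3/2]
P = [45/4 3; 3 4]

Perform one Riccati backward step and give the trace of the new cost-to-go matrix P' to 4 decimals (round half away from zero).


11.8763

BᵀP = [17.6250 17.5000; -0.7500 -13.0000]
S = R + BᵀPB = [1/2 0; 0 3/2] + [78.8125 -52.3750; -52.3750 51.2500] = [79.3125 -52.3750; -52.3750 52.7500]
BᵀPA = [-61.5000 78.8125; 21.0000 -52.3750]
K = S⁻¹·BᵀPA = [-1.4884 0.9817; -1.0798 -0.0182]
A−BK = [-0.1760 0.0273; 0.1347 0.0005]
AᵀP(A−BK) = [3.1354 -0.7442; -0.7442 0.4908]
P' = Q + AᵀP(A−BK) = [11.1354 -1.7442; -1.7442 0.7408]
tr(P') = 11.8763


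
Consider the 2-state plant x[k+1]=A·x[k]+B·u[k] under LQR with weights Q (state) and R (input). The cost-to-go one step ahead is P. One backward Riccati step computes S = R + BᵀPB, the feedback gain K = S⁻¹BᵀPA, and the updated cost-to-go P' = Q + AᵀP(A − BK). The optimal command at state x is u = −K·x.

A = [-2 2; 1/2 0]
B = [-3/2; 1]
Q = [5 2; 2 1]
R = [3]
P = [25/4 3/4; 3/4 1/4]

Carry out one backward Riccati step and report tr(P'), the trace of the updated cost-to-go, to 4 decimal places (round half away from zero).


BᵀP = [-8.6250 -0.8750]
S = R + BᵀPB = [3] + [12.0625] = [15.0625]
BᵀPA = [16.8125 -17.2500]
K = S⁻¹·BᵀPA = [1.1162 -1.1452]
A−BK = [-0.3257 0.2822; -0.6162 1.1452]
AᵀP(A−BK) = [4.7967 -4.9959; -4.9959 5.2448]
P' = Q + AᵀP(A−BK) = [9.7967 -2.9959; -2.9959 6.2448]
tr(P') = 16.0415

16.0415


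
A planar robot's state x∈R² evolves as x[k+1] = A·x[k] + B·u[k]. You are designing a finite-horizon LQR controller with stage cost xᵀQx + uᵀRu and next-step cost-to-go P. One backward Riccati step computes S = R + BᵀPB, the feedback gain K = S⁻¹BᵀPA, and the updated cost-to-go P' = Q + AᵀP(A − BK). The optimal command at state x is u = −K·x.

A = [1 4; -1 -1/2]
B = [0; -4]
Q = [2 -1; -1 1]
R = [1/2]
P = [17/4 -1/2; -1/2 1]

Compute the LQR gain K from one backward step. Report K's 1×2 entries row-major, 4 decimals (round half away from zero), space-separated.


BᵀP = [2.0000 -4.0000]
S = R + BᵀPB = [1/2] + [16.0000] = [16.5000]
BᵀPA = [6.0000 10.0000]
K = S⁻¹·BᵀPA = [0.3636 0.6061]
A−BK = [1.0000 4.0000; 0.4545 1.9242]
AᵀP(A−BK) = [4.0682 16.1136; 16.1136 64.1894]
P' = Q + AᵀP(A−BK) = [6.0682 15.1136; 15.1136 65.1894]
tr(P') = 71.2576

0.3636 0.6061


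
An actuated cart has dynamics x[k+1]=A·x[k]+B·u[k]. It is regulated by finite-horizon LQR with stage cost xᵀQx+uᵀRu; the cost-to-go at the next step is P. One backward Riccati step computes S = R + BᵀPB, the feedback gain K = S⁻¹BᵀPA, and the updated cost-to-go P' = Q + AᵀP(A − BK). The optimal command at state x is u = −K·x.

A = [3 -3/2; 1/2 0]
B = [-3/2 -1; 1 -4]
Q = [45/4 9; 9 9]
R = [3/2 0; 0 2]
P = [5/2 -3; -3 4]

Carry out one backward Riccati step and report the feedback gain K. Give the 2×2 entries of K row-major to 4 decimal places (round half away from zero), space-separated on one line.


BᵀP = [-6.7500 8.5000; 9.5000 -13.0000]
S = R + BᵀPB = [3/2 0; 0 2] + [18.6250 -27.2500; -27.2500 42.5000] = [20.1250 -27.2500; -27.2500 44.5000]
BᵀPA = [-16.0000 10.1250; 22.0000 -14.2500]
K = S⁻¹·BᵀPA = [-0.7353 0.4069; 0.0441 -0.0711]
A−BK = [1.9412 -0.9608; 1.4118 -0.6912]
AᵀP(A−BK) = [1.7647 -0.9265; -0.9265 0.4926]
P' = Q + AᵀP(A−BK) = [13.0147 8.0735; 8.0735 9.4926]
tr(P') = 22.5074

-0.7353 0.4069 0.0441 -0.0711


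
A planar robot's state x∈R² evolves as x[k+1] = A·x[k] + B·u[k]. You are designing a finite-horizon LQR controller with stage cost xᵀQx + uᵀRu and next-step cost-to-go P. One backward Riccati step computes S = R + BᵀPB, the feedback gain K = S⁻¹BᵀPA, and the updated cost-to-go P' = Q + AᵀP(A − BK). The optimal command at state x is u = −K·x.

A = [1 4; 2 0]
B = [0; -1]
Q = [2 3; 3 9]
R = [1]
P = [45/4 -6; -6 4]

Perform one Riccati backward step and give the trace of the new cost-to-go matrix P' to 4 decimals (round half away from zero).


BᵀP = [6.0000 -4.0000]
S = R + BᵀPB = [1] + [4.0000] = [5.0000]
BᵀPA = [-2.0000 24.0000]
K = S⁻¹·BᵀPA = [-0.4000 4.8000]
A−BK = [1.0000 4.0000; 1.6000 4.8000]
AᵀP(A−BK) = [2.4500 6.6000; 6.6000 64.8000]
P' = Q + AᵀP(A−BK) = [4.4500 9.6000; 9.6000 73.8000]
tr(P') = 78.2500

78.2500


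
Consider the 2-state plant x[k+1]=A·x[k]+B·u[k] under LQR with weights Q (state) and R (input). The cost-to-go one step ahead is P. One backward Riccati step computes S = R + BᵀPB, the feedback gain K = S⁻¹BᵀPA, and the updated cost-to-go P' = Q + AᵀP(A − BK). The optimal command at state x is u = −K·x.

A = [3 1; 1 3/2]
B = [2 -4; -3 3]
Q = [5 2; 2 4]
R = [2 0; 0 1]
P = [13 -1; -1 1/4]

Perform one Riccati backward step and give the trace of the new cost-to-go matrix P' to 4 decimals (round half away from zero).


11.7873

BᵀP = [29.0000 -2.7500; -55.0000 4.7500]
S = R + BᵀPB = [2 0; 0 1] + [66.2500 -124.2500; -124.2500 234.2500] = [68.2500 -124.2500; -124.2500 235.2500]
BᵀPA = [84.2500 24.8750; -160.2500 -47.8750]
K = S⁻¹·BᵀPA = [-0.1477 -0.1564; -0.7592 -0.2861]
A−BK = [0.2586 0.1684; 2.8345 1.8891]
AᵀP(A−BK) = [2.0320 1.2023; 1.2023 0.7554]
P' = Q + AᵀP(A−BK) = [7.0320 3.2023; 3.2023 4.7554]
tr(P') = 11.7873


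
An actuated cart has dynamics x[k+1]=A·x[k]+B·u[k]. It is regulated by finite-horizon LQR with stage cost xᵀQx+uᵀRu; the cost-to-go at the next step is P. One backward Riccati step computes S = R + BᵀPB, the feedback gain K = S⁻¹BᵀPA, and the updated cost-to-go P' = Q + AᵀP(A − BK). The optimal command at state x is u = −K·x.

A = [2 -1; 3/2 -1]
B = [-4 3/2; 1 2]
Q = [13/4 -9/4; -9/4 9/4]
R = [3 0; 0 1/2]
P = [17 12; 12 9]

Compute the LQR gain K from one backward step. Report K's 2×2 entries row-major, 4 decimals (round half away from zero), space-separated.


-0.1746 0.0671 0.8498 -0.5086

BᵀP = [-56.0000 -39.0000; 49.5000 36.0000]
S = R + BᵀPB = [3 0; 0 1/2] + [185.0000 -162.0000; -162.0000 146.2500] = [188.0000 -162.0000; -162.0000 146.7500]
BᵀPA = [-170.5000 95.0000; 153.0000 -85.5000]
K = S⁻¹·BᵀPA = [-0.1746 0.0671; 0.8498 -0.5086]
A−BK = [0.0268 0.0312; -0.0250 -0.0500]
AᵀP(A−BK) = [0.4543 -0.2512; -0.2512 0.1444]
P' = Q + AᵀP(A−BK) = [3.7043 -2.5012; -2.5012 2.3944]
tr(P') = 6.0987


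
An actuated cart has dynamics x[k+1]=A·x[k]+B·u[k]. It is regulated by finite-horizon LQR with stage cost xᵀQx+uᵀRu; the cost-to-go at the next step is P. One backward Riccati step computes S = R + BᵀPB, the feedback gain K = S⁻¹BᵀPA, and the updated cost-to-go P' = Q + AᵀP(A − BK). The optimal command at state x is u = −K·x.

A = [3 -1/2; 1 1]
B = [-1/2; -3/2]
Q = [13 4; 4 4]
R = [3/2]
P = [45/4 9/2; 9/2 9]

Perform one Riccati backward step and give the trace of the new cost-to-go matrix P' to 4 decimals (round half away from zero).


69.3563

BᵀP = [-12.3750 -15.7500]
S = R + BᵀPB = [3/2] + [29.8125] = [31.3125]
BᵀPA = [-52.8750 -9.5625]
K = S⁻¹·BᵀPA = [-1.6886 -0.3054]
A−BK = [2.1557 -0.6527; -1.5329 0.5419]
AᵀP(A−BK) = [47.9641 -12.7725; -12.7725 4.3922]
P' = Q + AᵀP(A−BK) = [60.9641 -8.7725; -8.7725 8.3922]
tr(P') = 69.3563


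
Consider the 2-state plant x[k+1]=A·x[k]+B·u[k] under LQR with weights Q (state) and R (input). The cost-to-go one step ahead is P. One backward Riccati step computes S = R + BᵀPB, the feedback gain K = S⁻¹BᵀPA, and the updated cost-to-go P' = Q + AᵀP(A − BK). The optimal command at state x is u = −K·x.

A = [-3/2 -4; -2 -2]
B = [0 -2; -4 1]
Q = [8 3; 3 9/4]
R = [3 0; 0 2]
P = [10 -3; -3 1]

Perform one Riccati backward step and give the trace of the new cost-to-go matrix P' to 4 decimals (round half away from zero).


16.4330

BᵀP = [12.0000 -4.0000; -23.0000 7.0000]
S = R + BᵀPB = [3 0; 0 2] + [16.0000 -28.0000; -28.0000 53.0000] = [19.0000 -28.0000; -28.0000 55.0000]
BᵀPA = [-10.0000 -40.0000; 20.5000 78.0000]
K = S⁻¹·BᵀPA = [0.0920 -0.0613; 0.4195 1.3870]
A−BK = [-0.6609 -1.2261; -2.0517 -3.6322]
AᵀP(A−BK) = [0.8190 1.9540; 1.9540 5.3640]
P' = Q + AᵀP(A−BK) = [8.8190 4.9540; 4.9540 7.6140]
tr(P') = 16.4330


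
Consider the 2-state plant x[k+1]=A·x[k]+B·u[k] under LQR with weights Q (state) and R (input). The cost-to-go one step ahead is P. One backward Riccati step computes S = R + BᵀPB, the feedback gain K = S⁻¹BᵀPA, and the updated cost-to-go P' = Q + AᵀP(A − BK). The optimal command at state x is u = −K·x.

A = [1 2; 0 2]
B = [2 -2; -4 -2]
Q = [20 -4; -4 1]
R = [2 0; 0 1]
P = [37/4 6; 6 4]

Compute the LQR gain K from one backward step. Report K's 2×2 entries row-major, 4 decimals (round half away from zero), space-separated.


0.0524 -0.0538 -0.3088 -0.9802

BᵀP = [-5.5000 -4.0000; -30.5000 -20.0000]
S = R + BᵀPB = [2 0; 0 1] + [5.0000 19.0000; 19.0000 101.0000] = [7.0000 19.0000; 19.0000 102.0000]
BᵀPA = [-5.5000 -19.0000; -30.5000 -101.0000]
K = S⁻¹·BᵀPA = [0.0524 -0.0538; -0.3088 -0.9802]
A−BK = [0.2776 0.1473; -0.4079 -0.1756]
AᵀP(A−BK) = [0.1204 0.3088; 0.3088 0.9802]
P' = Q + AᵀP(A−BK) = [20.1204 -3.6912; -3.6912 1.9802]
tr(P') = 22.1006


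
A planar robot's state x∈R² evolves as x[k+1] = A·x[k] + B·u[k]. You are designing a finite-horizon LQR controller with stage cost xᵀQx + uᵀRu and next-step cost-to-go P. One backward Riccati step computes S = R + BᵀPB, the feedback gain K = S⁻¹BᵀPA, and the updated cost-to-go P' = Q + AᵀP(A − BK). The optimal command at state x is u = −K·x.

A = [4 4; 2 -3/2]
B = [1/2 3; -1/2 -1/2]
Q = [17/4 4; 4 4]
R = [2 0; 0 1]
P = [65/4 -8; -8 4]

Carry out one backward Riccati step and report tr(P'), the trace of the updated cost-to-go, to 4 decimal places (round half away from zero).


11.5645

BᵀP = [12.1250 -6.0000; 52.7500 -26.0000]
S = R + BᵀPB = [2 0; 0 1] + [9.0625 39.3750; 39.3750 171.2500] = [11.0625 39.3750; 39.3750 172.2500]
BᵀPA = [36.5000 57.5000; 159.0000 250.0000]
K = S⁻¹·BᵀPA = [0.0746 0.1707; 0.9060 1.4124]
A−BK = [1.2446 -0.3224; 2.4903 -0.7085]
AᵀP(A−BK) = [1.2193 1.2045; 1.2045 2.0952]
P' = Q + AᵀP(A−BK) = [5.4693 5.2045; 5.2045 6.0952]
tr(P') = 11.5645


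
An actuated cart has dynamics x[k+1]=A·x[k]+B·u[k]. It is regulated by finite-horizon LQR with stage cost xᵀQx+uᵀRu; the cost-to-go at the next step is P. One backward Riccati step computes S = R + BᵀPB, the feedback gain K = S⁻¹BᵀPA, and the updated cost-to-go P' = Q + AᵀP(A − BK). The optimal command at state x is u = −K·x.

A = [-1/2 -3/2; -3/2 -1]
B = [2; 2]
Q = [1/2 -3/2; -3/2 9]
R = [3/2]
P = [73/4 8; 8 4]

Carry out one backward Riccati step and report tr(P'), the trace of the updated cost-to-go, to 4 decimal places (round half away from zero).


BᵀP = [52.5000 24.0000]
S = R + BᵀPB = [3/2] + [153.0000] = [154.5000]
BᵀPA = [-62.2500 -102.7500]
K = S⁻¹·BᵀPA = [-0.4029 -0.6650]
A−BK = [0.3058 -0.1699; -0.6942 0.3301]
AᵀP(A−BK) = [0.4812 0.2882; 0.2882 0.7288]
P' = Q + AᵀP(A−BK) = [0.9812 -1.2118; -1.2118 9.7288]
tr(P') = 10.7100

10.7100


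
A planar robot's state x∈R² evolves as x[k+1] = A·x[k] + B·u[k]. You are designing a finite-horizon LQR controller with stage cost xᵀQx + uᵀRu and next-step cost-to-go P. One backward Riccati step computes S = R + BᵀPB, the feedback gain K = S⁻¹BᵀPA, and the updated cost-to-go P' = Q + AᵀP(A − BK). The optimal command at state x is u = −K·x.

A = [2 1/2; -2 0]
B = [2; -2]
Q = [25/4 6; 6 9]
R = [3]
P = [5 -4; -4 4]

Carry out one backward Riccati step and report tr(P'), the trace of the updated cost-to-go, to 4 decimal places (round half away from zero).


BᵀP = [18.0000 -16.0000]
S = R + BᵀPB = [3] + [68.0000] = [71.0000]
BᵀPA = [68.0000 9.0000]
K = S⁻¹·BᵀPA = [0.9577 0.1268]
A−BK = [0.0845 0.2465; -0.0845 0.2535]
AᵀP(A−BK) = [2.8732 0.3803; 0.3803 0.1092]
P' = Q + AᵀP(A−BK) = [9.1232 6.3803; 6.3803 9.1092]
tr(P') = 18.2324

18.2324


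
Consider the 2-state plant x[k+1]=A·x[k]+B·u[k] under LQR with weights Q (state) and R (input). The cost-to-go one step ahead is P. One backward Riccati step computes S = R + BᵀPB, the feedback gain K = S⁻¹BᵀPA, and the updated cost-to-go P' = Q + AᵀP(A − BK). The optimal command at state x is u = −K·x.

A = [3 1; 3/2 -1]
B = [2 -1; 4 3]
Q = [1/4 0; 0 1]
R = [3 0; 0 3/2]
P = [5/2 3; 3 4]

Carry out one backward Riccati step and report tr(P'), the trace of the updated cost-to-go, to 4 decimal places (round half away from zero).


BᵀP = [17.0000 22.0000; 6.5000 9.0000]
S = R + BᵀPB = [3 0; 0 3/2] + [122.0000 49.0000; 49.0000 20.5000] = [125.0000 49.0000; 49.0000 22.0000]
BᵀPA = [84.0000 -5.0000; 33.0000 -2.5000]
K = S⁻¹·BᵀPA = [0.6619 0.0358; 0.0258 -0.1934]
A−BK = [1.7020 0.7350; -1.2249 -0.5630]
AᵀP(A−BK) = [2.0501 0.3739; 0.3739 0.1956]
P' = Q + AᵀP(A−BK) = [2.3001 0.3739; 0.3739 1.1956]
tr(P') = 3.4957

3.4957


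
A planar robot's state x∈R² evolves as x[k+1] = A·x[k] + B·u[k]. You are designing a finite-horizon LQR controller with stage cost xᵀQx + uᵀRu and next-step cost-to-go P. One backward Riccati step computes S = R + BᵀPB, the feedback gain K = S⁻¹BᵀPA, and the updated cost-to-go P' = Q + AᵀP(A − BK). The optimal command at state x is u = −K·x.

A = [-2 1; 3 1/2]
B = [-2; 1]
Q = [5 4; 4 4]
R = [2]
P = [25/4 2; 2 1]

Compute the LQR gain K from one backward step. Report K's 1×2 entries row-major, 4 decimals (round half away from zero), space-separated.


BᵀP = [-10.5000 -3.0000]
S = R + BᵀPB = [2] + [18.0000] = [20.0000]
BᵀPA = [12.0000 -12.0000]
K = S⁻¹·BᵀPA = [0.6000 -0.6000]
A−BK = [-0.8000 -0.2000; 2.4000 1.1000]
AᵀP(A−BK) = [2.8000 0.2000; 0.2000 1.3000]
P' = Q + AᵀP(A−BK) = [7.8000 4.2000; 4.2000 5.3000]
tr(P') = 13.1000

0.6000 -0.6000


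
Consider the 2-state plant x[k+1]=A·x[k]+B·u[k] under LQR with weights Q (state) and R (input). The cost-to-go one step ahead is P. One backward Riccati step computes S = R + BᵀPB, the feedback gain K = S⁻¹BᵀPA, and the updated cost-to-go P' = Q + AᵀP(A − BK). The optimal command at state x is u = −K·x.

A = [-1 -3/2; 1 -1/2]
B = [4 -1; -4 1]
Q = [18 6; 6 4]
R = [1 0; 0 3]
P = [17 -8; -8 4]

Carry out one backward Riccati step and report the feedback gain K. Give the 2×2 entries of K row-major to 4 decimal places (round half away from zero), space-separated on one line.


BᵀP = [100.0000 -48.0000; -25.0000 12.0000]
S = R + BᵀPB = [1 0; 0 3] + [592.0000 -148.0000; -148.0000 37.0000] = [593.0000 -148.0000; -148.0000 40.0000]
BᵀPA = [-148.0000 -126.0000; 37.0000 31.5000]
K = S⁻¹·BᵀPA = [-0.2445 -0.2081; 0.0204 0.0173]
A−BK = [-0.0017 -0.6501; 0.0017 -1.3499]
AᵀP(A−BK) = [0.0611 0.0520; 0.0520 0.4767]
P' = Q + AᵀP(A−BK) = [18.0611 6.0520; 6.0520 4.4767]
tr(P') = 22.5379

-0.2445 -0.2081 0.0204 0.0173


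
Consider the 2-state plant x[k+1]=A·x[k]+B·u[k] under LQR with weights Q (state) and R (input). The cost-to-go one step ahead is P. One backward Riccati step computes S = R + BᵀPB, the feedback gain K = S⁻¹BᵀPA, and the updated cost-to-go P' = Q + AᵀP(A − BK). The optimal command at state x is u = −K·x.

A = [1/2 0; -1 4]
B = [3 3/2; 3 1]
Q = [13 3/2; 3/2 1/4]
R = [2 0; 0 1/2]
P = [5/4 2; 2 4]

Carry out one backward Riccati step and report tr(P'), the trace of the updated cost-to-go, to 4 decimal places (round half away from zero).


16.4902

BᵀP = [9.7500 18.0000; 3.8750 7.0000]
S = R + BᵀPB = [2 0; 0 1/2] + [83.2500 32.6250; 32.6250 12.8125] = [85.2500 32.6250; 32.6250 13.3125]
BᵀPA = [-13.1250 72.0000; -5.0625 28.0000]
K = S⁻¹·BᵀPA = [-0.1356 0.6383; -0.0479 0.5390]
A−BK = [0.9787 -2.7234; -0.5452 1.5461]
AᵀP(A−BK) = [0.2899 -0.8936; -0.8936 2.9504]
P' = Q + AᵀP(A−BK) = [13.2899 0.6064; 0.6064 3.2004]
tr(P') = 16.4902


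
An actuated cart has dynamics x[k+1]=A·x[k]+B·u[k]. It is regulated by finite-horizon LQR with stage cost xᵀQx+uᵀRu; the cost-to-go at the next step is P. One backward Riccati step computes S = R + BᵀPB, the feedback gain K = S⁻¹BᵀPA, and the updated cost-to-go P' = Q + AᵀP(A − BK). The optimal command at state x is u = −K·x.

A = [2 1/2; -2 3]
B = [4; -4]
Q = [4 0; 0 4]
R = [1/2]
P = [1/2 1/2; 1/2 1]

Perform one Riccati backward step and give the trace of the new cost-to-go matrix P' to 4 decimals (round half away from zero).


14.5074

BᵀP = [0.0000 -2.0000]
S = R + BᵀPB = [1/2] + [8.0000] = [8.5000]
BᵀPA = [4.0000 -6.0000]
K = S⁻¹·BᵀPA = [0.4706 -0.7059]
A−BK = [0.1176 3.3235; -0.1176 0.1765]
AᵀP(A−BK) = [0.1176 -0.1765; -0.1765 6.3897]
P' = Q + AᵀP(A−BK) = [4.1176 -0.1765; -0.1765 10.3897]
tr(P') = 14.5074


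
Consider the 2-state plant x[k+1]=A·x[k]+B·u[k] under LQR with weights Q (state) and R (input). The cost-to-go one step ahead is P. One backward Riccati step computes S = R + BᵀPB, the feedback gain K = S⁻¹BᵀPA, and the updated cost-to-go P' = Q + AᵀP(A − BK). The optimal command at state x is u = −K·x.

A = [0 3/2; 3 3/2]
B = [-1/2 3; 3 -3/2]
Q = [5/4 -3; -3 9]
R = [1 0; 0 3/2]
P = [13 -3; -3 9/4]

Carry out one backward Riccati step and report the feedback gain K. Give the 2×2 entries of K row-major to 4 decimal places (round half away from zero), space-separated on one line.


BᵀP = [-15.5000 8.2500; 43.5000 -12.3750]
S = R + BᵀPB = [1 0; 0 3/2] + [32.5000 -58.8750; -58.8750 149.0625] = [33.5000 -58.8750; -58.8750 150.5625]
BᵀPA = [24.7500 -10.8750; -37.1250 46.6875]
K = S⁻¹·BᵀPA = [0.9766 0.7045; 0.1353 0.5856]
A−BK = [0.0824 0.0956; 0.2731 0.2649]
AᵀP(A−BK) = [1.1023 0.9282; 0.9282 1.1353]
P' = Q + AᵀP(A−BK) = [2.3523 -2.0718; -2.0718 10.1353]
tr(P') = 12.4876

0.9766 0.7045 0.1353 0.5856


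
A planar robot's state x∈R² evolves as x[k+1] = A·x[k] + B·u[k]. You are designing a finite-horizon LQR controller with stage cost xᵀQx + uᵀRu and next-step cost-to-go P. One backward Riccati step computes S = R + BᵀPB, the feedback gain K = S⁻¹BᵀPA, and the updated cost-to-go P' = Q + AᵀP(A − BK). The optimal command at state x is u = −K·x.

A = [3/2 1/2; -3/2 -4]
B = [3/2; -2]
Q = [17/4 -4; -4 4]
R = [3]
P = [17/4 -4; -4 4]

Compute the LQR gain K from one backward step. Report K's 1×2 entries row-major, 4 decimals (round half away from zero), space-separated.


0.8098 1.2021

BᵀP = [14.3750 -14.0000]
S = R + BᵀPB = [3] + [49.5625] = [52.5625]
BᵀPA = [42.5625 63.1875]
K = S⁻¹·BᵀPA = [0.8098 1.2021]
A−BK = [0.2854 -1.3032; 0.1195 -1.5957]
AᵀP(A−BK) = [2.0975 3.0214; 3.0214 5.1023]
P' = Q + AᵀP(A−BK) = [6.3475 -0.9786; -0.9786 9.1023]
tr(P') = 15.4498


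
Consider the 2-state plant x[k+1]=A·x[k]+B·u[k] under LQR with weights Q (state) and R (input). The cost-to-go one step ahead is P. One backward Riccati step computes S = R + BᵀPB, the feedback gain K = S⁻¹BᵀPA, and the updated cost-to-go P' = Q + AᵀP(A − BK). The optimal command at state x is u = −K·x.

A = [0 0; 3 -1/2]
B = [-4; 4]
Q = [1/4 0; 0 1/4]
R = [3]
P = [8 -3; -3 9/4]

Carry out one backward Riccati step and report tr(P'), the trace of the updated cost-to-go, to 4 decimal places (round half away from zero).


5.8020

BᵀP = [-44.0000 21.0000]
S = R + BᵀPB = [3] + [260.0000] = [263.0000]
BᵀPA = [63.0000 -10.5000]
K = S⁻¹·BᵀPA = [0.2395 -0.0399]
A−BK = [0.9582 -0.1597; 2.0418 -0.3403]
AᵀP(A−BK) = [5.1587 -0.8598; -0.8598 0.1433]
P' = Q + AᵀP(A−BK) = [5.4087 -0.8598; -0.8598 0.3933]
tr(P') = 5.8020


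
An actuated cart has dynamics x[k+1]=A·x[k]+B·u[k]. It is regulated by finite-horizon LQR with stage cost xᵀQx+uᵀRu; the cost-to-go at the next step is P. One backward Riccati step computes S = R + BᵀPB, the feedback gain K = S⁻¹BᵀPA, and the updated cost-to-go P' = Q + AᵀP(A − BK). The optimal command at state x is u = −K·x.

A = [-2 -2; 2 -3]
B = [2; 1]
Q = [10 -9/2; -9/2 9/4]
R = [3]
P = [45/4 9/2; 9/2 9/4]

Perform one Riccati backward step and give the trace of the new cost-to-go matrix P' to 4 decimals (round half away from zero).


22.1401

BᵀP = [27.0000 11.2500]
S = R + BᵀPB = [3] + [65.2500] = [68.2500]
BᵀPA = [-31.5000 -87.7500]
K = S⁻¹·BᵀPA = [-0.4615 -1.2857]
A−BK = [-1.0769 0.5714; 2.4615 -1.7143]
AᵀP(A−BK) = [3.4615 0.0000; 0.0000 6.4286]
P' = Q + AᵀP(A−BK) = [13.4615 -4.5000; -4.5000 8.6786]
tr(P') = 22.1401


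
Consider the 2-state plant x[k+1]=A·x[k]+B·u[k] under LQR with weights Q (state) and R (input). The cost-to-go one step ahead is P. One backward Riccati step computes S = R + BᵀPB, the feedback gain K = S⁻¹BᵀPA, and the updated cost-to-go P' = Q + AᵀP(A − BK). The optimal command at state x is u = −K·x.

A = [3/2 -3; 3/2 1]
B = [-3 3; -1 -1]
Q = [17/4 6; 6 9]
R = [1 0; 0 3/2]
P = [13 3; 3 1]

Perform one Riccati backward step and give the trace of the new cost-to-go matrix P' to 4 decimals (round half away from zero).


BᵀP = [-42.0000 -10.0000; 36.0000 8.0000]
S = R + BᵀPB = [1 0; 0 3/2] + [136.0000 -116.0000; -116.0000 100.0000] = [137.0000 -116.0000; -116.0000 101.5000]
BᵀPA = [-78.0000 116.0000; 66.0000 -100.0000]
K = S⁻¹·BᵀPA = [-0.5806 0.3871; -0.0133 -0.5428]
A−BK = [-0.2019 -0.2102; 0.9060 0.8443]
AᵀP(A−BK) = [0.5907 0.0200; 0.0200 0.8142]
P' = Q + AᵀP(A−BK) = [4.8407 6.0200; 6.0200 9.8142]
tr(P') = 14.6549

14.6549


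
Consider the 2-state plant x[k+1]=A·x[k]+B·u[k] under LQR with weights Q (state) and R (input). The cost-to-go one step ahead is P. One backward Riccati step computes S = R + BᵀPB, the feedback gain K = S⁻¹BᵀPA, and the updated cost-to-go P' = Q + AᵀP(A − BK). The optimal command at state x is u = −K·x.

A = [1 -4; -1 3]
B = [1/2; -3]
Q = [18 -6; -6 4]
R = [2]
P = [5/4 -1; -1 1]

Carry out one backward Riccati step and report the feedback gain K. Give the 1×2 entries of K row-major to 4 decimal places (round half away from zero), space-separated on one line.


BᵀP = [3.6250 -3.5000]
S = R + BᵀPB = [2] + [12.3125] = [14.3125]
BᵀPA = [7.1250 -25.0000]
K = S⁻¹·BᵀPA = [0.4978 -1.7467]
A−BK = [0.7511 -3.1266; 0.4934 -2.2402]
AᵀP(A−BK) = [0.7031 -2.5546; -2.5546 9.3319]
P' = Q + AᵀP(A−BK) = [18.7031 -8.5546; -8.5546 13.3319]
tr(P') = 32.0349

0.4978 -1.7467


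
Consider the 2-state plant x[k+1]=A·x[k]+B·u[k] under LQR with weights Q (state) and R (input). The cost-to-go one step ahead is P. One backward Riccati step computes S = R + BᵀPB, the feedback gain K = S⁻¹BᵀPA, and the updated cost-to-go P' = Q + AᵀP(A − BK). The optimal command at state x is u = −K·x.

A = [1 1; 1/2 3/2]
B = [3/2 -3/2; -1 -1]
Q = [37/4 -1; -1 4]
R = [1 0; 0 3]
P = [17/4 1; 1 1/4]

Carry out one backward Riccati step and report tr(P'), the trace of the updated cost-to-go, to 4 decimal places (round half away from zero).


BᵀP = [5.3750 1.2500; -7.3750 -1.7500]
S = R + BᵀPB = [1 0; 0 3] + [6.8125 -9.3125; -9.3125 12.8125] = [7.8125 -9.3125; -9.3125 15.8125]
BᵀPA = [6.0000 7.2500; -8.2500 -10.0000]
K = S⁻¹·BᵀPA = [0.4902 0.5845; -0.2330 -0.2882]
A−BK = [-0.0849 -0.3090; 0.7572 1.7963]
AᵀP(A−BK) = [0.4486 0.5531; 0.5531 0.6931]
P' = Q + AᵀP(A−BK) = [9.6986 -0.4469; -0.4469 4.6931]
tr(P') = 14.3918

14.3918


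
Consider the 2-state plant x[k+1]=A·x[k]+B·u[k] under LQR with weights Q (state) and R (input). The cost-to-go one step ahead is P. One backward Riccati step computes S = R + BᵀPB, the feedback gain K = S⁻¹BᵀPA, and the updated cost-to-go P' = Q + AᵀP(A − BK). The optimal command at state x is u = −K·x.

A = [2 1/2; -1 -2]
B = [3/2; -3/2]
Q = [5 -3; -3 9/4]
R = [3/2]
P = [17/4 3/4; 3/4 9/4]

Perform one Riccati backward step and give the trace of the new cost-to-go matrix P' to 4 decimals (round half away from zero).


BᵀP = [5.2500 -2.2500]
S = R + BᵀPB = [3/2] + [11.2500] = [12.7500]
BᵀPA = [12.7500 7.1250]
K = S⁻¹·BᵀPA = [1.0000 0.5588]
A−BK = [0.5000 -0.3382; 0.5000 -1.1618]
AᵀP(A−BK) = [3.5000 -1.7500; -1.7500 4.5809]
P' = Q + AᵀP(A−BK) = [8.5000 -4.7500; -4.7500 6.8309]
tr(P') = 15.3309

15.3309


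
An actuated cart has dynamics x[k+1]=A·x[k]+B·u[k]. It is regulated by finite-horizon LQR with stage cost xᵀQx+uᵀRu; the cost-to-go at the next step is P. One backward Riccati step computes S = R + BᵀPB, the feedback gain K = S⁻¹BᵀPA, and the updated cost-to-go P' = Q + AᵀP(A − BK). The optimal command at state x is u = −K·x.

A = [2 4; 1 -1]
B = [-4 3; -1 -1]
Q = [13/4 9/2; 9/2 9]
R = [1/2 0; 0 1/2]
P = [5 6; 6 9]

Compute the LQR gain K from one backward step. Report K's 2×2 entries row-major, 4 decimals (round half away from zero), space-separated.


BᵀP = [-26.0000 -33.0000; 9.0000 9.0000]
S = R + BᵀPB = [1/2 0; 0 1/2] + [137.0000 -45.0000; -45.0000 18.0000] = [137.5000 -45.0000; -45.0000 18.5000]
BᵀPA = [-85.0000 -71.0000; 27.0000 27.0000]
K = S⁻¹·BᵀPA = [-0.6892 -0.1899; -0.2169 0.9976]
A−BK = [-0.1060 0.2477; 0.0940 -0.1923]
AᵀP(A−BK) = [0.2771 -0.0747; -0.0747 0.5836]
P' = Q + AᵀP(A−BK) = [3.5271 4.4253; 4.4253 9.5836]
tr(P') = 13.1107

-0.6892 -0.1899 -0.2169 0.9976


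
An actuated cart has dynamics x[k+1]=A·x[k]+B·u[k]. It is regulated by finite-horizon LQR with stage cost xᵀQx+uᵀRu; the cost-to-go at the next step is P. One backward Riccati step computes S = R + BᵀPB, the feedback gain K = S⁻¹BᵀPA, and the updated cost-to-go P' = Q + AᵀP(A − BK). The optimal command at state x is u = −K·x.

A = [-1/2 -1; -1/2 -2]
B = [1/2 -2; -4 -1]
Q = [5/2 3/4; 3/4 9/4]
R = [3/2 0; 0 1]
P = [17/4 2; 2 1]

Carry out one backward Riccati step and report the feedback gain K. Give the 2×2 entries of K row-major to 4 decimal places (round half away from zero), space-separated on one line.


0.0813 0.2699 0.2426 0.6118

BᵀP = [-5.8750 -3.0000; -10.5000 -5.0000]
S = R + BᵀPB = [3/2 0; 0 1] + [9.0625 14.7500; 14.7500 26.0000] = [10.5625 14.7500; 14.7500 27.0000]
BᵀPA = [4.4375 11.8750; 7.7500 20.5000]
K = S⁻¹·BᵀPA = [0.0813 0.2699; 0.2426 0.6118]
A−BK = [-0.0555 0.0887; 0.0679 -0.3087]
AᵀP(A−BK) = [0.0714 0.1858; 0.1858 0.5028]
P' = Q + AᵀP(A−BK) = [2.5714 0.9358; 0.9358 2.7528]
tr(P') = 5.3242


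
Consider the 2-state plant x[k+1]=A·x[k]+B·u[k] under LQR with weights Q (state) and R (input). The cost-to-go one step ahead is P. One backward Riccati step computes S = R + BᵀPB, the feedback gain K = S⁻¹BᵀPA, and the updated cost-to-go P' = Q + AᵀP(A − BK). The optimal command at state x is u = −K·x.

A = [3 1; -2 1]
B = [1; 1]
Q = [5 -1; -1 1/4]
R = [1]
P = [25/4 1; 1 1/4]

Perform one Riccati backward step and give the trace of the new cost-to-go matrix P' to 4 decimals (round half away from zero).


12.3882

BᵀP = [7.2500 1.2500]
S = R + BᵀPB = [1] + [8.5000] = [9.5000]
BᵀPA = [19.2500 8.5000]
K = S⁻¹·BᵀPA = [2.0263 0.8947]
A−BK = [0.9737 0.1053; -4.0263 0.1053]
AᵀP(A−BK) = [6.2434 2.0263; 2.0263 0.8947]
P' = Q + AᵀP(A−BK) = [11.2434 1.0263; 1.0263 1.1447]
tr(P') = 12.3882


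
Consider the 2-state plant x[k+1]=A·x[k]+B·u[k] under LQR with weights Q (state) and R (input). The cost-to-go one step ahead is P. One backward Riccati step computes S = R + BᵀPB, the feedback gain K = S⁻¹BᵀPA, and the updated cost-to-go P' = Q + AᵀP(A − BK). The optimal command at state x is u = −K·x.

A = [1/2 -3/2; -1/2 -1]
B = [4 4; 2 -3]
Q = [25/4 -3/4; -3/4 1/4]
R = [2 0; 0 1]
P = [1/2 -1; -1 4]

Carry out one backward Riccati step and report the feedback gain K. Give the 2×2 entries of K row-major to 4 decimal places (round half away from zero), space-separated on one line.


BᵀP = [0.0000 4.0000; 5.0000 -16.0000]
S = R + BᵀPB = [2 0; 0 1] + [8.0000 -12.0000; -12.0000 68.0000] = [10.0000 -12.0000; -12.0000 69.0000]
BᵀPA = [-2.0000 -4.0000; 10.5000 8.5000]
K = S⁻¹·BᵀPA = [-0.0220 -0.3187; 0.1484 0.0678]
A−BK = [-0.0055 -0.4963; -0.0110 -0.1593]
AᵀP(A−BK) = [0.0234 0.0261; 0.0261 0.2743]
P' = Q + AᵀP(A−BK) = [6.2734 -0.7239; -0.7239 0.5243]
tr(P') = 6.7976

-0.0220 -0.3187 0.1484 0.0678


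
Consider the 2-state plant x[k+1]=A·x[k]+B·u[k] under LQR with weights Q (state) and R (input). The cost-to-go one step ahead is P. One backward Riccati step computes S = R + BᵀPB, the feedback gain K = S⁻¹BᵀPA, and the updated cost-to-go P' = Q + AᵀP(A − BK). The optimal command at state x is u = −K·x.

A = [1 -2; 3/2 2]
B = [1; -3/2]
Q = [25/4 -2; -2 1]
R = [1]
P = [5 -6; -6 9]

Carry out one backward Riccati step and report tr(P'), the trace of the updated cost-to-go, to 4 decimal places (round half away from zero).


BᵀP = [14.0000 -19.5000]
S = R + BᵀPB = [1] + [43.2500] = [44.2500]
BᵀPA = [-15.2500 -67.0000]
K = S⁻¹·BᵀPA = [-0.3446 -1.5141]
A−BK = [1.3446 -0.4859; 0.9831 -0.2712]
AᵀP(A−BK) = [1.9944 -0.0904; -0.0904 2.5537]
P' = Q + AᵀP(A−BK) = [8.2444 -2.0904; -2.0904 3.5537]
tr(P') = 11.7980

11.7980


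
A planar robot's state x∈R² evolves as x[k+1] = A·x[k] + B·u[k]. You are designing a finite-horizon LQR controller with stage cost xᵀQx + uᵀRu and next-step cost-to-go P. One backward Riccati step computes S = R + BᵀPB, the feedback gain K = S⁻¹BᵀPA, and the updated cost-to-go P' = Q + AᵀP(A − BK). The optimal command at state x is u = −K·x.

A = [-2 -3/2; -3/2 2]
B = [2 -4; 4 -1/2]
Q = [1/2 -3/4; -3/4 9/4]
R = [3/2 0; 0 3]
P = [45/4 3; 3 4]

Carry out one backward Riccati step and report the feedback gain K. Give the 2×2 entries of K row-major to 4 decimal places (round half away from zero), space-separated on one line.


-0.3391 0.5304 0.3239 0.6162

BᵀP = [34.5000 22.0000; -46.5000 -14.0000]
S = R + BᵀPB = [3/2 0; 0 3] + [157.0000 -149.0000; -149.0000 193.0000] = [158.5000 -149.0000; -149.0000 196.0000]
BᵀPA = [-102.0000 -7.7500; 114.0000 41.7500]
K = S⁻¹·BᵀPA = [-0.3391 0.5304; 0.3239 0.6162]
A−BK = [-0.0264 -0.0959; 0.0183 0.1866]
AᵀP(A−BK) = [0.4934 0.3510; 0.3510 1.6965]
P' = Q + AᵀP(A−BK) = [0.9934 -0.3990; -0.3990 3.9465]
tr(P') = 4.9399


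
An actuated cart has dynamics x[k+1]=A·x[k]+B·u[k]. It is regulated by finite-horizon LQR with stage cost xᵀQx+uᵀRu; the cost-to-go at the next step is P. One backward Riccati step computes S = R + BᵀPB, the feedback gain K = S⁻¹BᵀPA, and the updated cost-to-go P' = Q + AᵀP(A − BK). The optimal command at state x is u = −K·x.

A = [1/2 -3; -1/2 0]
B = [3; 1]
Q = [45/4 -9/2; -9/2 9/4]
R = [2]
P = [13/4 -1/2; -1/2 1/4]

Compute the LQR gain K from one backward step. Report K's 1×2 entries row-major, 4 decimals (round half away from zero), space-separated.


0.1842 -0.9737

BᵀP = [9.2500 -1.2500]
S = R + BᵀPB = [2] + [26.5000] = [28.5000]
BᵀPA = [5.2500 -27.7500]
K = S⁻¹·BᵀPA = [0.1842 -0.9737]
A−BK = [-0.0526 -0.0789; -0.6842 0.9737]
AᵀP(A−BK) = [0.1579 -0.5132; -0.5132 2.2303]
P' = Q + AᵀP(A−BK) = [11.4079 -5.0132; -5.0132 4.4803]
tr(P') = 15.8882


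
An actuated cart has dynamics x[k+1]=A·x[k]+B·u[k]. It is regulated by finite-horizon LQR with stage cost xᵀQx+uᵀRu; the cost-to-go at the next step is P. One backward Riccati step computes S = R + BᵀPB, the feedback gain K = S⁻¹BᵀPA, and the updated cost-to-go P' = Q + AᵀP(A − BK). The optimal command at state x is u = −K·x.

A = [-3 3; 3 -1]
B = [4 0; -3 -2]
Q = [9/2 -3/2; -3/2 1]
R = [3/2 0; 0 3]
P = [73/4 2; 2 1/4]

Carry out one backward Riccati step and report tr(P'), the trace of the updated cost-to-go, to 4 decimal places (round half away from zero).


BᵀP = [67.0000 7.2500; -4.0000 -0.5000]
S = R + BᵀPB = [3/2 0; 0 3] + [246.2500 -14.5000; -14.5000 1.0000] = [247.7500 -14.5000; -14.5000 4.0000]
BᵀPA = [-179.2500 193.7500; 10.5000 -11.5000]
K = S⁻¹·BᵀPA = [-0.7233 0.7791; 0.0029 -0.0509]
A−BK = [-0.1066 -0.1162; 0.8357 1.2354]
AᵀP(A−BK) = [0.8105 -0.8192; -0.8192 0.9719]
P' = Q + AᵀP(A−BK) = [5.3105 -2.3192; -2.3192 1.9719]
tr(P') = 7.2824

7.2824


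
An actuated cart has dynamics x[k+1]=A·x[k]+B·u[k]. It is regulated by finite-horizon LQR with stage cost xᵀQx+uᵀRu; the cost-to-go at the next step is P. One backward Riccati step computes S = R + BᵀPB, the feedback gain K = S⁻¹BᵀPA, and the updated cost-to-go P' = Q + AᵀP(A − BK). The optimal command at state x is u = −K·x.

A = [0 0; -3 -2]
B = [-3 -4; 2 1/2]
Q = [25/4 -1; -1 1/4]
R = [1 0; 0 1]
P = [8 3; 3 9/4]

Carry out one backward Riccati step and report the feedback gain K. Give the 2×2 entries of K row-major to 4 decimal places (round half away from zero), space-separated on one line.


BᵀP = [-18.0000 -4.5000; -30.5000 -10.8750]
S = R + BᵀPB = [1 0; 0 1] + [45.0000 69.7500; 69.7500 116.5625] = [46.0000 69.7500; 69.7500 117.5625]
BᵀPA = [13.5000 9.0000; 32.6250 21.7500]
K = S⁻¹·BᵀPA = [-1.2684 -0.8456; 1.0301 0.6867]
A−BK = [0.3150 0.2100; -0.9782 -0.6522]
AᵀP(A−BK) = [3.7679 2.5119; 2.5119 1.6746]
P' = Q + AᵀP(A−BK) = [10.0179 1.5119; 1.5119 1.9246]
tr(P') = 11.9425

-1.2684 -0.8456 1.0301 0.6867


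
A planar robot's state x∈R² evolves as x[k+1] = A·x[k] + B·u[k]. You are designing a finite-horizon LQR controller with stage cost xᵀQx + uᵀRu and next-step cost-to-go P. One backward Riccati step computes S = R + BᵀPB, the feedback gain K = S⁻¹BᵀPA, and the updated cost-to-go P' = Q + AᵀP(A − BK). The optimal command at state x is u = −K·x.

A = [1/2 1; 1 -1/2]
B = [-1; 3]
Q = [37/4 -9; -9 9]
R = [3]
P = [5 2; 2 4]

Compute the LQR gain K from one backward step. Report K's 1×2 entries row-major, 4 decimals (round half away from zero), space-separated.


BᵀP = [1.0000 10.0000]
S = R + BᵀPB = [3] + [29.0000] = [32.0000]
BᵀPA = [10.5000 -4.0000]
K = S⁻¹·BᵀPA = [0.3281 -0.1250]
A−BK = [0.8281 0.8750; 0.0156 -0.1250]
AᵀP(A−BK) = [3.8047 3.3125; 3.3125 3.5000]
P' = Q + AᵀP(A−BK) = [13.0547 -5.6875; -5.6875 12.5000]
tr(P') = 25.5547

0.3281 -0.1250


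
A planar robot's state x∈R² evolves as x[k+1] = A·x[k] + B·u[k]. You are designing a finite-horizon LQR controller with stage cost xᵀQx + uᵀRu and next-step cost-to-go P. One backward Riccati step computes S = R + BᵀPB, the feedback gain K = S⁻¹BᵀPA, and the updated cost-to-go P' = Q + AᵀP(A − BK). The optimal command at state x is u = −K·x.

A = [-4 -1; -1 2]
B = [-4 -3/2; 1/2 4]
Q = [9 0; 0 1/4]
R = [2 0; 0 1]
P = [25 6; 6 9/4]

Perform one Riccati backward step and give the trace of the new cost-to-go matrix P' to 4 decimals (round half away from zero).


12.2201

BᵀP = [-97.0000 -22.8750; -13.5000 0.0000]
S = R + BᵀPB = [2 0; 0 1] + [376.5625 54.0000; 54.0000 20.2500] = [378.5625 54.0000; 54.0000 21.2500]
BᵀPA = [410.8750 51.2500; 54.0000 13.5000]
K = S⁻¹·BᵀPA = [1.1339 0.0702; -0.3402 0.4569]
A−BK = [0.0252 -0.0338; -0.2060 0.1374]
AᵀP(A−BK) = [2.7362 -0.0186; -0.0186 0.2339]
P' = Q + AᵀP(A−BK) = [11.7362 -0.0186; -0.0186 0.4839]
tr(P') = 12.2201


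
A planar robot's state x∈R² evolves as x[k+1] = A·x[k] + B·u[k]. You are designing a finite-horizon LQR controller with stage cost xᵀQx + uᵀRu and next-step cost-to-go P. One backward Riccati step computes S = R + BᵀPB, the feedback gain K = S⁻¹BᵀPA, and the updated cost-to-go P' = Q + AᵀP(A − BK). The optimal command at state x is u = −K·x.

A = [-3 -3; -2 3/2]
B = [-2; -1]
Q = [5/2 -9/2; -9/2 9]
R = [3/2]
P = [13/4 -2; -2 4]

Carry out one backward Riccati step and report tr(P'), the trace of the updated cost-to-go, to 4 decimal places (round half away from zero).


BᵀP = [-4.5000 0.0000]
S = R + BᵀPB = [3/2] + [9.0000] = [10.5000]
BᵀPA = [13.5000 13.5000]
K = S⁻¹·BᵀPA = [1.2857 1.2857]
A−BK = [-0.4286 -0.4286; -0.7143 2.7857]
AᵀP(A−BK) = [3.8929 -3.1071; -3.1071 38.8929]
P' = Q + AᵀP(A−BK) = [6.3929 -7.6071; -7.6071 47.8929]
tr(P') = 54.2857

54.2857
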